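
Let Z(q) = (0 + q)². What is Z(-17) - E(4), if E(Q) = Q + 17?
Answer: 268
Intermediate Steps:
E(Q) = 17 + Q
Z(q) = q²
Z(-17) - E(4) = (-17)² - (17 + 4) = 289 - 1*21 = 289 - 21 = 268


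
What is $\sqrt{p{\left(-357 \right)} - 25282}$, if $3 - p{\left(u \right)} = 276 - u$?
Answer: $2 i \sqrt{6478} \approx 160.97 i$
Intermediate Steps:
$p{\left(u \right)} = -273 + u$ ($p{\left(u \right)} = 3 - \left(276 - u\right) = 3 + \left(-276 + u\right) = -273 + u$)
$\sqrt{p{\left(-357 \right)} - 25282} = \sqrt{\left(-273 - 357\right) - 25282} = \sqrt{-630 - 25282} = \sqrt{-25912} = 2 i \sqrt{6478}$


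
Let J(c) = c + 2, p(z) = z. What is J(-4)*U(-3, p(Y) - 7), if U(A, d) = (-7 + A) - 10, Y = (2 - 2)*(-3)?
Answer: 40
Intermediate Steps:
Y = 0 (Y = 0*(-3) = 0)
J(c) = 2 + c
U(A, d) = -17 + A
J(-4)*U(-3, p(Y) - 7) = (2 - 4)*(-17 - 3) = -2*(-20) = 40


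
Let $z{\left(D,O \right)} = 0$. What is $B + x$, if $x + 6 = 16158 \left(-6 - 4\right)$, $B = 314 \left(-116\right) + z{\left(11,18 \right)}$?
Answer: $-198010$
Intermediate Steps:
$B = -36424$ ($B = 314 \left(-116\right) + 0 = -36424 + 0 = -36424$)
$x = -161586$ ($x = -6 + 16158 \left(-6 - 4\right) = -6 + 16158 \left(-10\right) = -6 - 161580 = -161586$)
$B + x = -36424 - 161586 = -198010$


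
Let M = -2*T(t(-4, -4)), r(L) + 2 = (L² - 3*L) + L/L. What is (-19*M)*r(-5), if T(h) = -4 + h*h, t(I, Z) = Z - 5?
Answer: 114114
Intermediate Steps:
t(I, Z) = -5 + Z
T(h) = -4 + h²
r(L) = -1 + L² - 3*L (r(L) = -2 + ((L² - 3*L) + L/L) = -2 + ((L² - 3*L) + 1) = -2 + (1 + L² - 3*L) = -1 + L² - 3*L)
M = -154 (M = -2*(-4 + (-5 - 4)²) = -2*(-4 + (-9)²) = -2*(-4 + 81) = -2*77 = -154)
(-19*M)*r(-5) = (-19*(-154))*(-1 + (-5)² - 3*(-5)) = 2926*(-1 + 25 + 15) = 2926*39 = 114114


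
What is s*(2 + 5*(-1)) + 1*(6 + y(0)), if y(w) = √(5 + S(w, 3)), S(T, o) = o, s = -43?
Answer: 135 + 2*√2 ≈ 137.83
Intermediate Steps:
y(w) = 2*√2 (y(w) = √(5 + 3) = √8 = 2*√2)
s*(2 + 5*(-1)) + 1*(6 + y(0)) = -43*(2 + 5*(-1)) + 1*(6 + 2*√2) = -43*(2 - 5) + (6 + 2*√2) = -43*(-3) + (6 + 2*√2) = 129 + (6 + 2*√2) = 135 + 2*√2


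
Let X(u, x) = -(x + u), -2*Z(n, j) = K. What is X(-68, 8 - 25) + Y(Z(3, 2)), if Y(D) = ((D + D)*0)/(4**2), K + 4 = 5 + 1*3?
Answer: 85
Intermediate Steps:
K = 4 (K = -4 + (5 + 1*3) = -4 + (5 + 3) = -4 + 8 = 4)
Z(n, j) = -2 (Z(n, j) = -1/2*4 = -2)
Y(D) = 0 (Y(D) = ((2*D)*0)/16 = 0*(1/16) = 0)
X(u, x) = -u - x (X(u, x) = -(u + x) = -u - x)
X(-68, 8 - 25) + Y(Z(3, 2)) = (-1*(-68) - (8 - 25)) + 0 = (68 - 1*(-17)) + 0 = (68 + 17) + 0 = 85 + 0 = 85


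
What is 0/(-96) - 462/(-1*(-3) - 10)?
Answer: 66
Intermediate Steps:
0/(-96) - 462/(-1*(-3) - 10) = 0*(-1/96) - 462/(3 - 10) = 0 - 462/(-7) = 0 - 462*(-⅐) = 0 + 66 = 66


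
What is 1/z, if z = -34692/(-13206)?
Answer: 2201/5782 ≈ 0.38066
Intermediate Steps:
z = 5782/2201 (z = -34692*(-1/13206) = 5782/2201 ≈ 2.6270)
1/z = 1/(5782/2201) = 2201/5782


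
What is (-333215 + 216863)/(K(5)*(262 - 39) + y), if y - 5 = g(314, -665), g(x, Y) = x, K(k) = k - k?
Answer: -116352/319 ≈ -364.74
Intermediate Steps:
K(k) = 0
y = 319 (y = 5 + 314 = 319)
(-333215 + 216863)/(K(5)*(262 - 39) + y) = (-333215 + 216863)/(0*(262 - 39) + 319) = -116352/(0*223 + 319) = -116352/(0 + 319) = -116352/319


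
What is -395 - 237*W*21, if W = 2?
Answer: -10349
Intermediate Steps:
-395 - 237*W*21 = -395 - 474*21 = -395 - 237*42 = -395 - 9954 = -10349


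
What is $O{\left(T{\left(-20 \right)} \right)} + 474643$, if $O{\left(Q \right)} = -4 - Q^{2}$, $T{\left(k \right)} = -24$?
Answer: $474063$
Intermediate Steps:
$O{\left(T{\left(-20 \right)} \right)} + 474643 = \left(-4 - \left(-24\right)^{2}\right) + 474643 = \left(-4 - 576\right) + 474643 = -580 + 474643 = 474063$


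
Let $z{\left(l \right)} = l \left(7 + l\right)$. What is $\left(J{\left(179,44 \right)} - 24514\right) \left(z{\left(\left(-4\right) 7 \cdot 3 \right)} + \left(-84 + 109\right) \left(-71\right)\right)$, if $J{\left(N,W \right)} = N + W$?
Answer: $-113997663$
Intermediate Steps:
$\left(J{\left(179,44 \right)} - 24514\right) \left(z{\left(\left(-4\right) 7 \cdot 3 \right)} + \left(-84 + 109\right) \left(-71\right)\right) = \left(\left(179 + 44\right) - 24514\right) \left(\left(-4\right) 7 \cdot 3 \left(7 + \left(-4\right) 7 \cdot 3\right) + \left(-84 + 109\right) \left(-71\right)\right) = \left(223 - 24514\right) \left(\left(-28\right) 3 \left(7 - 84\right) + 25 \left(-71\right)\right) = - 24291 \left(- 84 \left(7 - 84\right) - 1775\right) = - 24291 \left(\left(-84\right) \left(-77\right) - 1775\right) = - 24291 \left(6468 - 1775\right) = \left(-24291\right) 4693 = -113997663$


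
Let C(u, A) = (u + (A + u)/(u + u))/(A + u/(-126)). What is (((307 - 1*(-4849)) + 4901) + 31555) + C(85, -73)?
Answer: 32833245554/789055 ≈ 41611.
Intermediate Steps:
C(u, A) = (u + (A + u)/(2*u))/(A - u/126) (C(u, A) = (u + (A + u)/((2*u)))/(A + u*(-1/126)) = (u + (A + u)*(1/(2*u)))/(A - u/126) = (u + (A + u)/(2*u))/(A - u/126))
(((307 - 1*(-4849)) + 4901) + 31555) + C(85, -73) = (((307 - 1*(-4849)) + 4901) + 31555) + 63*(-73 + 85 + 2*85²)/(85*(-1*85 + 126*(-73))) = (((307 + 4849) + 4901) + 31555) + 63*(1/85)*(-73 + 85 + 2*7225)/(-85 - 9198) = ((5156 + 4901) + 31555) + 63*(1/85)*(-73 + 85 + 14450)/(-9283) = (10057 + 31555) + 63*(1/85)*(-1/9283)*14462 = 41612 - 911106/789055 = 32833245554/789055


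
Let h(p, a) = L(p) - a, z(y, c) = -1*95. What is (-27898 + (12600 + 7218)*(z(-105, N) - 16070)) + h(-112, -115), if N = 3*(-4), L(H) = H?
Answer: -320385865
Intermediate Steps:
N = -12
z(y, c) = -95
h(p, a) = p - a
(-27898 + (12600 + 7218)*(z(-105, N) - 16070)) + h(-112, -115) = (-27898 + (12600 + 7218)*(-95 - 16070)) + (-112 - 1*(-115)) = (-27898 + 19818*(-16165)) + (-112 + 115) = (-27898 - 320357970) + 3 = -320385868 + 3 = -320385865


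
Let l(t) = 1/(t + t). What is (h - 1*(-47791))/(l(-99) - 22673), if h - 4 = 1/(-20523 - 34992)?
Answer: -175120401984/83073663775 ≈ -2.1080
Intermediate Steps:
l(t) = 1/(2*t)
h = 222059/55515 (h = 4 + 1/(-20523 - 34992) = 4 + 1/(-55515) = 4 - 1/55515 = 222059/55515 ≈ 4.0000)
(h - 1*(-47791))/(l(-99) - 22673) = (222059/55515 - 1*(-47791))/((½)/(-99) - 22673) = (222059/55515 + 47791)/((½)*(-1/99) - 22673) = 2653339424/(55515*(-1/198 - 22673)) = 2653339424/(55515*(-4489255/198)) = (2653339424/55515)*(-198/4489255) = -175120401984/83073663775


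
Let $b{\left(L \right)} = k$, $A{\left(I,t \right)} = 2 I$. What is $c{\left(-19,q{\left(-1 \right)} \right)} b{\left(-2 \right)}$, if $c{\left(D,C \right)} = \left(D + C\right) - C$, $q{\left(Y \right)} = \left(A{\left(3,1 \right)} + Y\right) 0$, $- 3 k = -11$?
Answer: $- \frac{209}{3} \approx -69.667$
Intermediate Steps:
$k = \frac{11}{3}$ ($k = \left(- \frac{1}{3}\right) \left(-11\right) = \frac{11}{3} \approx 3.6667$)
$b{\left(L \right)} = \frac{11}{3}$
$q{\left(Y \right)} = 0$ ($q{\left(Y \right)} = \left(2 \cdot 3 + Y\right) 0 = \left(6 + Y\right) 0 = 0$)
$c{\left(D,C \right)} = D$ ($c{\left(D,C \right)} = \left(C + D\right) - C = D$)
$c{\left(-19,q{\left(-1 \right)} \right)} b{\left(-2 \right)} = \left(-19\right) \frac{11}{3} = - \frac{209}{3}$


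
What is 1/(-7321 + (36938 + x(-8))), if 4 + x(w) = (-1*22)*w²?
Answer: 1/28205 ≈ 3.5455e-5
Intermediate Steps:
x(w) = -4 - 22*w² (x(w) = -4 + (-1*22)*w² = -4 - 22*w²)
1/(-7321 + (36938 + x(-8))) = 1/(-7321 + (36938 + (-4 - 22*(-8)²))) = 1/(-7321 + (36938 + (-4 - 22*64))) = 1/(-7321 + (36938 + (-4 - 1408))) = 1/(-7321 + (36938 - 1412)) = 1/(-7321 + 35526) = 1/28205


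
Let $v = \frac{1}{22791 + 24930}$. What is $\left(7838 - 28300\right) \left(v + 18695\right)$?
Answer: $- \frac{18255052492352}{47721} \approx -3.8254 \cdot 10^{8}$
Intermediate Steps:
$v = \frac{1}{47721} \approx 2.0955 \cdot 10^{-5}$
$\left(7838 - 28300\right) \left(v + 18695\right) = \left(7838 - 28300\right) \left(\frac{1}{47721} + 18695\right) = \left(-20462\right) \frac{892144096}{47721} = - \frac{18255052492352}{47721}$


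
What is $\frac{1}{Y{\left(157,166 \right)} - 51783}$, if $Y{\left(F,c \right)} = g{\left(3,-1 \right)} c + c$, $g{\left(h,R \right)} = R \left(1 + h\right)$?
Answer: $- \frac{1}{52281} \approx -1.9127 \cdot 10^{-5}$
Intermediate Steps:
$Y{\left(F,c \right)} = - 3 c$ ($Y{\left(F,c \right)} = - (1 + 3) c + c = \left(-1\right) 4 c + c = - 4 c + c = - 3 c$)
$\frac{1}{Y{\left(157,166 \right)} - 51783} = \frac{1}{\left(-3\right) 166 - 51783} = \frac{1}{-498 - 51783} = \frac{1}{-52281} = - \frac{1}{52281}$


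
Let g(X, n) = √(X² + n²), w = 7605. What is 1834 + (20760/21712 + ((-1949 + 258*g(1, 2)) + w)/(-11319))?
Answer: 8050581895/4388538 - 86*√5/3773 ≈ 1834.4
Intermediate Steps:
1834 + (20760/21712 + ((-1949 + 258*g(1, 2)) + w)/(-11319)) = 1834 + (20760/21712 + ((-1949 + 258*√(1² + 2²)) + 7605)/(-11319)) = 1834 + (20760*(1/21712) + ((-1949 + 258*√(1 + 4)) + 7605)*(-1/11319)) = 1834 + (2595/2714 + ((-1949 + 258*√5) + 7605)*(-1/11319)) = 1834 + (2595/2714 + (5656 + 258*√5)*(-1/11319)) = 1834 + (2595/2714 + (-808/1617 - 86*√5/3773)) = 1834 + (2003203/4388538 - 86*√5/3773) = 8050581895/4388538 - 86*√5/3773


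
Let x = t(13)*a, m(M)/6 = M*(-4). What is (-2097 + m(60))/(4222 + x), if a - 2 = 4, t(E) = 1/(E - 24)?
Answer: -38907/46436 ≈ -0.83786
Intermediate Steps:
t(E) = 1/(-24 + E)
a = 6 (a = 2 + 4 = 6)
m(M) = -24*M (m(M) = 6*(M*(-4)) = 6*(-4*M) = -24*M)
x = -6/11 (x = 6/(-24 + 13) = 6/(-11) = -1/11*6 = -6/11 ≈ -0.54545)
(-2097 + m(60))/(4222 + x) = (-2097 - 24*60)/(4222 - 6/11) = (-2097 - 1440)/(46436/11) = -3537*11/46436 = -38907/46436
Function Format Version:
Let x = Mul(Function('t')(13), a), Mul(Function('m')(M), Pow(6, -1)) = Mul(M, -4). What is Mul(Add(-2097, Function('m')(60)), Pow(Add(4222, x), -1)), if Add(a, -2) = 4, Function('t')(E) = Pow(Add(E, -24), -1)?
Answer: Rational(-38907, 46436) ≈ -0.83786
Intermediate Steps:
Function('t')(E) = Pow(Add(-24, E), -1)
a = 6 (a = Add(2, 4) = 6)
Function('m')(M) = Mul(-24, M) (Function('m')(M) = Mul(6, Mul(M, -4)) = Mul(6, Mul(-4, M)) = Mul(-24, M))
x = Rational(-6, 11) (x = Mul(Pow(Add(-24, 13), -1), 6) = Mul(Pow(-11, -1), 6) = Mul(Rational(-1, 11), 6) = Rational(-6, 11) ≈ -0.54545)
Mul(Add(-2097, Function('m')(60)), Pow(Add(4222, x), -1)) = Mul(Add(-2097, Mul(-24, 60)), Pow(Add(4222, Rational(-6, 11)), -1)) = Mul(Add(-2097, -1440), Pow(Rational(46436, 11), -1)) = Mul(-3537, Rational(11, 46436)) = Rational(-38907, 46436)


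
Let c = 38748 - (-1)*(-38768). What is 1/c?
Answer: -1/20 ≈ -0.050000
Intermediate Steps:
c = -20 (c = 38748 - 1*38768 = 38748 - 38768 = -20)
1/c = 1/(-20) = -1/20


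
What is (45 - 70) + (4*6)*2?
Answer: 23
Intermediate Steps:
(45 - 70) + (4*6)*2 = -25 + 24*2 = -25 + 48 = 23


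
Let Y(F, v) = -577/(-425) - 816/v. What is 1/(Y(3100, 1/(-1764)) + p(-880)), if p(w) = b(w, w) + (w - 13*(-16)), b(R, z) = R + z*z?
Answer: 425/940216177 ≈ 4.5202e-7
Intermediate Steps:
b(R, z) = R + z**2
Y(F, v) = 577/425 - 816/v (Y(F, v) = -577*(-1/425) - 816/v = 577/425 - 816/v)
p(w) = 208 + w**2 + 2*w (p(w) = (w + w**2) + (w - 13*(-16)) = (w + w**2) + (w + 208) = (w + w**2) + (208 + w) = 208 + w**2 + 2*w)
1/(Y(3100, 1/(-1764)) + p(-880)) = 1/((577/425 - 816/(1/(-1764))) + (208 + (-880)**2 + 2*(-880))) = 1/((577/425 - 816/(-1/1764)) + (208 + 774400 - 1760)) = 1/((577/425 - 816*(-1764)) + 772848) = 1/((577/425 + 1439424) + 772848) = 1/(611755777/425 + 772848) = 1/(940216177/425) = 425/940216177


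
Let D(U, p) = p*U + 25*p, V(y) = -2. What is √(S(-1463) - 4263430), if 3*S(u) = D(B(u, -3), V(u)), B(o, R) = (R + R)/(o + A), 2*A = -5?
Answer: 2*I*√1017395871473/977 ≈ 2064.8*I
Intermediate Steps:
A = -5/2 (A = (½)*(-5) = -5/2 ≈ -2.5000)
B(o, R) = 2*R/(-5/2 + o) (B(o, R) = (R + R)/(o - 5/2) = (2*R)/(-5/2 + o) = 2*R/(-5/2 + o))
D(U, p) = 25*p + U*p (D(U, p) = U*p + 25*p = 25*p + U*p)
S(u) = -50/3 + 8/(-5 + 2*u) (S(u) = (-2*(25 + 4*(-3)/(-5 + 2*u)))/3 = (-2*(25 - 12/(-5 + 2*u)))/3 = (-50 + 24/(-5 + 2*u))/3 = -50/3 + 8/(-5 + 2*u))
√(S(-1463) - 4263430) = √(2*(137 - 50*(-1463))/(3*(-5 + 2*(-1463))) - 4263430) = √(2*(137 + 73150)/(3*(-5 - 2926)) - 4263430) = √((⅔)*73287/(-2931) - 4263430) = √((⅔)*(-1/2931)*73287 - 4263430) = √(-16286/977 - 4263430) = √(-4165387396/977) = 2*I*√1017395871473/977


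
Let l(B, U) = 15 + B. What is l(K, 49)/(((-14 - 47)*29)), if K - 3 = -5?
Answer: -13/1769 ≈ -0.0073488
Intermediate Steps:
K = -2 (K = 3 - 5 = -2)
l(K, 49)/(((-14 - 47)*29)) = (15 - 2)/(((-14 - 47)*29)) = 13/((-61*29)) = 13/(-1769) = 13*(-1/1769) = -13/1769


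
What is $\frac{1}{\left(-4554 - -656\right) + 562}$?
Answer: $- \frac{1}{3336} \approx -0.00029976$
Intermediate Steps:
$\frac{1}{\left(-4554 - -656\right) + 562} = \frac{1}{\left(-4554 + 656\right) + 562} = \frac{1}{-3898 + 562} = \frac{1}{-3336} = - \frac{1}{3336}$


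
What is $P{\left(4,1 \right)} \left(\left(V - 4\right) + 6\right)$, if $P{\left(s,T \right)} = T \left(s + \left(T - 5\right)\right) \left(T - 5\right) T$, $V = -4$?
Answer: $0$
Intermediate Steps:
$P{\left(s,T \right)} = T^{2} \left(-5 + T\right) \left(-5 + T + s\right)$ ($P{\left(s,T \right)} = T \left(s + \left(-5 + T\right)\right) \left(-5 + T\right) T = T \left(-5 + T + s\right) \left(-5 + T\right) T = T \left(-5 + T\right) \left(-5 + T + s\right) T = T^{2} \left(-5 + T\right) \left(-5 + T + s\right)$)
$P{\left(4,1 \right)} \left(\left(V - 4\right) + 6\right) = 1^{2} \left(25 + 1^{2} - 10 - 20 + 1 \cdot 4\right) \left(\left(-4 - 4\right) + 6\right) = 1 \left(25 + 1 - 10 - 20 + 4\right) \left(\left(-4 - 4\right) + 6\right) = 1 \cdot 0 \left(-8 + 6\right) = 0 \left(-2\right) = 0$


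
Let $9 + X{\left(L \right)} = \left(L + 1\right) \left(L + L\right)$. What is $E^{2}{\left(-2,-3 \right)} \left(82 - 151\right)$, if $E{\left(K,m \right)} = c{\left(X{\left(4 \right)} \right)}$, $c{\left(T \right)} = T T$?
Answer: $-63722949$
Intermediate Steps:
$X{\left(L \right)} = -9 + 2 L \left(1 + L\right)$ ($X{\left(L \right)} = -9 + \left(L + 1\right) \left(L + L\right) = -9 + \left(1 + L\right) 2 L = -9 + 2 L \left(1 + L\right)$)
$c{\left(T \right)} = T^{2}$
$E{\left(K,m \right)} = 961$ ($E{\left(K,m \right)} = \left(-9 + 2 \cdot 4 + 2 \cdot 4^{2}\right)^{2} = \left(-9 + 8 + 2 \cdot 16\right)^{2} = \left(-9 + 8 + 32\right)^{2} = 31^{2} = 961$)
$E^{2}{\left(-2,-3 \right)} \left(82 - 151\right) = 961^{2} \left(82 - 151\right) = 923521 \left(-69\right) = -63722949$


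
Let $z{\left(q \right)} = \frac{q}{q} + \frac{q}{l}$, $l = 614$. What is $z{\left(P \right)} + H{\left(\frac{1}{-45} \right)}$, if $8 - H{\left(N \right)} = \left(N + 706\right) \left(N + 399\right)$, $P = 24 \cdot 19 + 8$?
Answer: $- \frac{175100787307}{621675} \approx -2.8166 \cdot 10^{5}$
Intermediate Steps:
$P = 464$ ($P = 456 + 8 = 464$)
$H{\left(N \right)} = 8 - \left(399 + N\right) \left(706 + N\right)$ ($H{\left(N \right)} = 8 - \left(N + 706\right) \left(N + 399\right) = 8 - \left(706 + N\right) \left(399 + N\right) = 8 - \left(399 + N\right) \left(706 + N\right)$)
$z{\left(q \right)} = 1 + \frac{q}{614}$ ($z{\left(q \right)} = \frac{q}{q} + \frac{q}{614} = 1 + q \frac{1}{614} = 1 + \frac{q}{614}$)
$z{\left(P \right)} + H{\left(\frac{1}{-45} \right)} = \left(1 + \frac{1}{614} \cdot 464\right) - \left(281686 - \frac{221}{9} + \left(\frac{1}{-45}\right)^{2}\right) = \left(1 + \frac{232}{307}\right) - \frac{570364426}{2025} = \frac{539}{307} - \frac{570364426}{2025} = - \frac{175100787307}{621675}$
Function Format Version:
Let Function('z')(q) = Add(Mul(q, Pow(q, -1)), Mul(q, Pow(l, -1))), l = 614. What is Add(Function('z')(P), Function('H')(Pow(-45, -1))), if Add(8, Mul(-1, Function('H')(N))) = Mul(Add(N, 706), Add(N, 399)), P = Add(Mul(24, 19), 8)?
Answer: Rational(-175100787307, 621675) ≈ -2.8166e+5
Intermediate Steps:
P = 464 (P = Add(456, 8) = 464)
Function('H')(N) = Add(8, Mul(-1, Add(399, N), Add(706, N))) (Function('H')(N) = Add(8, Mul(-1, Mul(Add(N, 706), Add(N, 399)))) = Add(8, Mul(-1, Mul(Add(706, N), Add(399, N)))) = Add(8, Mul(-1, Mul(Add(399, N), Add(706, N)))) = Add(8, Mul(-1, Add(399, N), Add(706, N))))
Function('z')(q) = Add(1, Mul(Rational(1, 614), q)) (Function('z')(q) = Add(Mul(q, Pow(q, -1)), Mul(q, Pow(614, -1))) = Add(1, Mul(q, Rational(1, 614))) = Add(1, Mul(Rational(1, 614), q)))
Add(Function('z')(P), Function('H')(Pow(-45, -1))) = Add(Add(1, Mul(Rational(1, 614), 464)), Add(-281686, Mul(-1, Pow(Pow(-45, -1), 2)), Mul(-1105, Pow(-45, -1)))) = Add(Add(1, Rational(232, 307)), Add(-281686, Mul(-1, Pow(Rational(-1, 45), 2)), Mul(-1105, Rational(-1, 45)))) = Add(Rational(539, 307), Add(-281686, Mul(-1, Rational(1, 2025)), Rational(221, 9))) = Add(Rational(539, 307), Add(-281686, Rational(-1, 2025), Rational(221, 9))) = Add(Rational(539, 307), Rational(-570364426, 2025)) = Rational(-175100787307, 621675)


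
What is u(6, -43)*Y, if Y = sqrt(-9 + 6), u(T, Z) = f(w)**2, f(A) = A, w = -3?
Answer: 9*I*sqrt(3) ≈ 15.588*I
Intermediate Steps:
u(T, Z) = 9 (u(T, Z) = (-3)**2 = 9)
Y = I*sqrt(3) (Y = sqrt(-3) = I*sqrt(3) ≈ 1.732*I)
u(6, -43)*Y = 9*(I*sqrt(3)) = 9*I*sqrt(3)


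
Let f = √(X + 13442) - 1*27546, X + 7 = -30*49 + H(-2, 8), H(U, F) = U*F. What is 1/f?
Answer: -9182/252923389 - √11949/758770167 ≈ -3.6448e-5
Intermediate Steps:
H(U, F) = F*U
X = -1493 (X = -7 + (-30*49 + 8*(-2)) = -7 + (-1470 - 16) = -7 - 1486 = -1493)
f = -27546 + √11949 (f = √(-1493 + 13442) - 1*27546 = √11949 - 27546 = -27546 + √11949 ≈ -27437.)
1/f = 1/(-27546 + √11949)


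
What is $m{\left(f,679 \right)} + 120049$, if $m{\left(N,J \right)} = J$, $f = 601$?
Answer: $120728$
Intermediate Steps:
$m{\left(f,679 \right)} + 120049 = 679 + 120049 = 120728$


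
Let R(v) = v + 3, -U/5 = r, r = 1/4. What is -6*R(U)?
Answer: -21/2 ≈ -10.500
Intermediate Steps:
r = ¼ ≈ 0.25000
U = -5/4 (U = -5*¼ = -5/4 ≈ -1.2500)
R(v) = 3 + v
-6*R(U) = -6*(3 - 5/4) = -6*7/4 = -21/2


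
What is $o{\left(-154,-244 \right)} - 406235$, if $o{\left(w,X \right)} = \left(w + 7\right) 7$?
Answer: $-407264$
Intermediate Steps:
$o{\left(w,X \right)} = 49 + 7 w$ ($o{\left(w,X \right)} = \left(7 + w\right) 7 = 49 + 7 w$)
$o{\left(-154,-244 \right)} - 406235 = \left(49 + 7 \left(-154\right)\right) - 406235 = \left(49 - 1078\right) - 406235 = -1029 - 406235 = -407264$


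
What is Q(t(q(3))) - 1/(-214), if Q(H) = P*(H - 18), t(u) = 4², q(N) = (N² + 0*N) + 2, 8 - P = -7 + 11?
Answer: -1711/214 ≈ -7.9953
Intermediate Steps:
P = 4 (P = 8 - (-7 + 11) = 8 - 1*4 = 8 - 4 = 4)
q(N) = 2 + N² (q(N) = (N² + 0) + 2 = N² + 2 = 2 + N²)
t(u) = 16
Q(H) = -72 + 4*H (Q(H) = 4*(H - 18) = 4*(-18 + H) = -72 + 4*H)
Q(t(q(3))) - 1/(-214) = (-72 + 4*16) - 1/(-214) = (-72 + 64) - 1*(-1/214) = -8 + 1/214 = -1711/214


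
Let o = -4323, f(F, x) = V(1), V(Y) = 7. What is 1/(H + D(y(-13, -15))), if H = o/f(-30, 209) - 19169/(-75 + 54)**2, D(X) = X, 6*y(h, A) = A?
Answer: -882/585241 ≈ -0.0015071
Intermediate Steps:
y(h, A) = A/6
f(F, x) = 7
H = -291518/441 (H = -4323/7 - 19169/(-75 + 54)**2 = -4323*1/7 - 19169/((-21)**2) = -4323/7 - 19169/441 = -291518/441 ≈ -661.04)
1/(H + D(y(-13, -15))) = 1/(-291518/441 + (1/6)*(-15)) = 1/(-291518/441 - 5/2) = 1/(-585241/882) = -882/585241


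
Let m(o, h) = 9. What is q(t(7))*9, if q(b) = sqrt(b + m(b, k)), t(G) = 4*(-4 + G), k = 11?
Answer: 9*sqrt(21) ≈ 41.243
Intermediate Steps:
t(G) = -16 + 4*G
q(b) = sqrt(9 + b) (q(b) = sqrt(b + 9) = sqrt(9 + b))
q(t(7))*9 = sqrt(9 + (-16 + 4*7))*9 = sqrt(9 + (-16 + 28))*9 = sqrt(9 + 12)*9 = sqrt(21)*9 = 9*sqrt(21)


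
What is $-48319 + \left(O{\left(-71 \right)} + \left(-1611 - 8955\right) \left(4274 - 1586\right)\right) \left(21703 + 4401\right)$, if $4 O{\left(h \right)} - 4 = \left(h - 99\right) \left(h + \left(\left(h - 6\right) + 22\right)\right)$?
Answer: $-741250589727$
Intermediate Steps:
$O{\left(h \right)} = 1 + \frac{\left(-99 + h\right) \left(16 + 2 h\right)}{4}$ ($O{\left(h \right)} = 1 + \frac{\left(h - 99\right) \left(h + \left(\left(h - 6\right) + 22\right)\right)}{4} = 1 + \frac{\left(-99 + h\right) \left(h + \left(\left(h - 6\right) + 22\right)\right)}{4} = 1 + \frac{\left(-99 + h\right) \left(h + \left(\left(-6 + h\right) + 22\right)\right)}{4} = 1 + \frac{\left(-99 + h\right) \left(h + \left(16 + h\right)\right)}{4} = 1 + \frac{\left(-99 + h\right) \left(16 + 2 h\right)}{4}$)
$-48319 + \left(O{\left(-71 \right)} + \left(-1611 - 8955\right) \left(4274 - 1586\right)\right) \left(21703 + 4401\right) = -48319 + \left(\left(-395 + \frac{\left(-71\right)^{2}}{2} - - \frac{6461}{2}\right) + \left(-1611 - 8955\right) \left(4274 - 1586\right)\right) \left(21703 + 4401\right) = -48319 + \left(\left(-395 + \frac{1}{2} \cdot 5041 + \frac{6461}{2}\right) - 28401408\right) 26104 = -48319 + \left(\left(-395 + \frac{5041}{2} + \frac{6461}{2}\right) - 28401408\right) 26104 = -48319 + \left(5356 - 28401408\right) 26104 = -48319 - 741250541408 = -741250589727$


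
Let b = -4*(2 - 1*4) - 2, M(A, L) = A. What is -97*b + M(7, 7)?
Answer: -575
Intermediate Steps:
b = 6 (b = -4*(2 - 4) - 2 = -4*(-2) - 2 = 8 - 2 = 6)
-97*b + M(7, 7) = -97*6 + 7 = -582 + 7 = -575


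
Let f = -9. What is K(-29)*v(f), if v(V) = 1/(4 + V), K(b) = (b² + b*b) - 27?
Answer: -331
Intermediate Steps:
K(b) = -27 + 2*b² (K(b) = (b² + b²) - 27 = 2*b² - 27 = -27 + 2*b²)
K(-29)*v(f) = (-27 + 2*(-29)²)/(4 - 9) = (-27 + 2*841)/(-5) = (-27 + 1682)*(-⅕) = 1655*(-⅕) = -331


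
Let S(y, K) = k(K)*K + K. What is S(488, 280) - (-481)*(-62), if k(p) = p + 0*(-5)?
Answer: 48858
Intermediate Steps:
k(p) = p (k(p) = p + 0 = p)
S(y, K) = K + K**2 (S(y, K) = K*K + K = K**2 + K = K + K**2)
S(488, 280) - (-481)*(-62) = 280*(1 + 280) - (-481)*(-62) = 280*281 - 1*29822 = 78680 - 29822 = 48858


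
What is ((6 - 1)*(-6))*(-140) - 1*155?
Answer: 4045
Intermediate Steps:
((6 - 1)*(-6))*(-140) - 1*155 = (5*(-6))*(-140) - 155 = -30*(-140) - 155 = 4200 - 155 = 4045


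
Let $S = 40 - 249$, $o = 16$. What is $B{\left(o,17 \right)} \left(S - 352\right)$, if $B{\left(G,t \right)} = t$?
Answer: $-9537$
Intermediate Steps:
$S = -209$
$B{\left(o,17 \right)} \left(S - 352\right) = 17 \left(-209 - 352\right) = 17 \left(-561\right) = -9537$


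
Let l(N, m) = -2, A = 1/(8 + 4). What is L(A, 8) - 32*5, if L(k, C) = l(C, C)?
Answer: -162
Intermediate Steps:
A = 1/12 ≈ 0.083333
L(k, C) = -2
L(A, 8) - 32*5 = -2 - 32*5 = -2 - 160 = -162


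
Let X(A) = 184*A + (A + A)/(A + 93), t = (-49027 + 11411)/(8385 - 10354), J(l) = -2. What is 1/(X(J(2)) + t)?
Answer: -179179/62522692 ≈ -0.0028658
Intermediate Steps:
t = 37616/1969 (t = -37616/(-1969) = -37616*(-1/1969) = 37616/1969 ≈ 19.104)
X(A) = 184*A + 2*A/(93 + A) (X(A) = 184*A + (2*A)/(93 + A) = 184*A + 2*A/(93 + A))
1/(X(J(2)) + t) = 1/(2*(-2)*(8557 + 92*(-2))/(93 - 2) + 37616/1969) = 1/(2*(-2)*(8557 - 184)/91 + 37616/1969) = 1/(2*(-2)*(1/91)*8373 + 37616/1969) = 1/(-33492/91 + 37616/1969) = 1/(-62522692/179179) = -179179/62522692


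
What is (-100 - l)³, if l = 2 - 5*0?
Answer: -1061208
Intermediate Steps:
l = 2 (l = 2 + 0 = 2)
(-100 - l)³ = (-100 - 1*2)³ = (-100 - 2)³ = (-102)³ = -1061208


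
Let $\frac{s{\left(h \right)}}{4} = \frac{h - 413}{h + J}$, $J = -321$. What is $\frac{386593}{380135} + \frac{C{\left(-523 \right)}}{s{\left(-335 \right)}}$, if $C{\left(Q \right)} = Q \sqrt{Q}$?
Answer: $\frac{386593}{380135} - \frac{21443 i \sqrt{523}}{187} \approx 1.017 - 2622.4 i$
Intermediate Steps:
$C{\left(Q \right)} = Q^{\frac{3}{2}}$
$s{\left(h \right)} = \frac{4 \left(-413 + h\right)}{-321 + h}$ ($s{\left(h \right)} = 4 \frac{h - 413}{h - 321} = 4 \frac{-413 + h}{-321 + h} = \frac{4 \left(-413 + h\right)}{-321 + h}$)
$\frac{386593}{380135} + \frac{C{\left(-523 \right)}}{s{\left(-335 \right)}} = \frac{386593}{380135} + \frac{\left(-523\right)^{\frac{3}{2}}}{4 \frac{1}{-321 - 335} \left(-413 - 335\right)} = 386593 \cdot \frac{1}{380135} + \frac{\left(-523\right) i \sqrt{523}}{4 \frac{1}{-656} \left(-748\right)} = \frac{386593}{380135} + \frac{\left(-523\right) i \sqrt{523}}{4 \left(- \frac{1}{656}\right) \left(-748\right)} = \frac{386593}{380135} + \frac{\left(-523\right) i \sqrt{523}}{\frac{187}{41}} = \frac{386593}{380135} + - 523 i \sqrt{523} \cdot \frac{41}{187} = \frac{386593}{380135} - \frac{21443 i \sqrt{523}}{187}$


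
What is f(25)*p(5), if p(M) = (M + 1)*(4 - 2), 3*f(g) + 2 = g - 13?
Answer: 40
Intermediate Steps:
f(g) = -5 + g/3 (f(g) = -⅔ + (g - 13)/3 = -⅔ + (-13 + g)/3 = -⅔ + (-13/3 + g/3) = -5 + g/3)
p(M) = 2 + 2*M (p(M) = (1 + M)*2 = 2 + 2*M)
f(25)*p(5) = (-5 + (⅓)*25)*(2 + 2*5) = (-5 + 25/3)*(2 + 10) = (10/3)*12 = 40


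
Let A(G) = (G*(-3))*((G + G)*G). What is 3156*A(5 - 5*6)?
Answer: 295875000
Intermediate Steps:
A(G) = -6*G**3 (A(G) = (-3*G)*((2*G)*G) = (-3*G)*(2*G**2) = -6*G**3)
3156*A(5 - 5*6) = 3156*(-6*(5 - 5*6)**3) = 3156*(-6*(5 - 30)**3) = 3156*(-6*(-25)**3) = 3156*(-6*(-15625)) = 3156*93750 = 295875000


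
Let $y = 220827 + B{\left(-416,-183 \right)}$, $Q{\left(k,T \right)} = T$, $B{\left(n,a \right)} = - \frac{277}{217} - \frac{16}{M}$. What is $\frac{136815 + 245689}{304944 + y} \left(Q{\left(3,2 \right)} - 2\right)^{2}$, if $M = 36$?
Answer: $0$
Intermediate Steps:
$B{\left(n,a \right)} = - \frac{3361}{1953}$ ($B{\left(n,a \right)} = - \frac{277}{217} - \frac{16}{36} = \left(-277\right) \frac{1}{217} - \frac{4}{9} = - \frac{277}{217} - \frac{4}{9} = - \frac{3361}{1953}$)
$y = \frac{431271770}{1953}$ ($y = 220827 - \frac{3361}{1953} = \frac{431271770}{1953} \approx 2.2083 \cdot 10^{5}$)
$\frac{136815 + 245689}{304944 + y} \left(Q{\left(3,2 \right)} - 2\right)^{2} = \frac{136815 + 245689}{304944 + \frac{431271770}{1953}} \left(2 - 2\right)^{2} = \frac{382504}{\frac{1026827402}{1953}} \cdot 0^{2} = 382504 \cdot \frac{1953}{1026827402} \cdot 0 = \frac{373515156}{513413701} \cdot 0 = 0$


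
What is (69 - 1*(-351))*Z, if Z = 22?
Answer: 9240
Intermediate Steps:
(69 - 1*(-351))*Z = (69 - 1*(-351))*22 = (69 + 351)*22 = 420*22 = 9240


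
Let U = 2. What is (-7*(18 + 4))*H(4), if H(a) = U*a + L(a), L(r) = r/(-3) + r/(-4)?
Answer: -2618/3 ≈ -872.67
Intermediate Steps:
L(r) = -7*r/12 (L(r) = r*(-⅓) + r*(-¼) = -r/3 - r/4 = -7*r/12)
H(a) = 17*a/12 (H(a) = 2*a - 7*a/12 = 17*a/12)
(-7*(18 + 4))*H(4) = (-7*(18 + 4))*((17/12)*4) = -7*22*(17/3) = -154*17/3 = -2618/3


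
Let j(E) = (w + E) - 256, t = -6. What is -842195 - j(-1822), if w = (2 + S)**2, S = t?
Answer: -840133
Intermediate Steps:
S = -6
w = 16 (w = (2 - 6)**2 = (-4)**2 = 16)
j(E) = -240 + E (j(E) = (16 + E) - 256 = -240 + E)
-842195 - j(-1822) = -842195 - (-240 - 1822) = -842195 - 1*(-2062) = -842195 + 2062 = -840133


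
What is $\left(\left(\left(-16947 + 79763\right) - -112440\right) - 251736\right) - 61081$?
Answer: $-137561$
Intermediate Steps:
$\left(\left(\left(-16947 + 79763\right) - -112440\right) - 251736\right) - 61081 = \left(\left(62816 + 112440\right) - 251736\right) - 61081 = \left(175256 - 251736\right) - 61081 = -76480 - 61081 = -137561$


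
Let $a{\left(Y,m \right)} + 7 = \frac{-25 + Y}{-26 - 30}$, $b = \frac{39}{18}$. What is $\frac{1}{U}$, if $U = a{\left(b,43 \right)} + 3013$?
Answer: $\frac{336}{1010153} \approx 0.00033262$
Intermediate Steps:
$b = \frac{13}{6}$ ($b = 39 \cdot \frac{1}{18} = \frac{13}{6} \approx 2.1667$)
$a{\left(Y,m \right)} = - \frac{367}{56} - \frac{Y}{56}$ ($a{\left(Y,m \right)} = -7 + \frac{-25 + Y}{-26 - 30} = -7 + \frac{-25 + Y}{-56} = -7 + \left(-25 + Y\right) \left(- \frac{1}{56}\right) = -7 - \left(- \frac{25}{56} + \frac{Y}{56}\right) = - \frac{367}{56} - \frac{Y}{56}$)
$U = \frac{1010153}{336}$ ($U = \left(- \frac{367}{56} - \frac{13}{336}\right) + 3013 = - \frac{2215}{336} + 3013 = \frac{1010153}{336} \approx 3006.4$)
$\frac{1}{U} = \frac{1}{\frac{1010153}{336}} = \frac{336}{1010153}$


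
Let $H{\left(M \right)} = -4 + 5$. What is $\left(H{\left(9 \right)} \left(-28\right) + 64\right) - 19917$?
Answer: $-19881$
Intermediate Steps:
$H{\left(M \right)} = 1$
$\left(H{\left(9 \right)} \left(-28\right) + 64\right) - 19917 = \left(1 \left(-28\right) + 64\right) - 19917 = \left(-28 + 64\right) - 19917 = 36 - 19917 = -19881$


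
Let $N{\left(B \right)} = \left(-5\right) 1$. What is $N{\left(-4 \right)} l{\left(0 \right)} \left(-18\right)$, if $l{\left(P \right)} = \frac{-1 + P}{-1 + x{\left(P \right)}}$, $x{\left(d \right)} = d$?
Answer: $90$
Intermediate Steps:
$l{\left(P \right)} = 1$ ($l{\left(P \right)} = \frac{-1 + P}{-1 + P} = 1$)
$N{\left(B \right)} = -5$
$N{\left(-4 \right)} l{\left(0 \right)} \left(-18\right) = \left(-5\right) 1 \left(-18\right) = \left(-5\right) \left(-18\right) = 90$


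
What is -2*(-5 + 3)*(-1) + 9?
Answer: 5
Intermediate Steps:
-2*(-5 + 3)*(-1) + 9 = -(-4)*(-1) + 9 = -2*2 + 9 = -4 + 9 = 5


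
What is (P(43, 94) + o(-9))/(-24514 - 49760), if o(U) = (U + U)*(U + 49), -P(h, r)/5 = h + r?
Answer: 1405/74274 ≈ 0.018916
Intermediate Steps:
P(h, r) = -5*h - 5*r (P(h, r) = -5*(h + r) = -5*h - 5*r)
o(U) = 2*U*(49 + U) (o(U) = (2*U)*(49 + U) = 2*U*(49 + U))
(P(43, 94) + o(-9))/(-24514 - 49760) = ((-5*43 - 5*94) + 2*(-9)*(49 - 9))/(-24514 - 49760) = ((-215 - 470) + 2*(-9)*40)/(-74274) = (-685 - 720)*(-1/74274) = -1405*(-1/74274) = 1405/74274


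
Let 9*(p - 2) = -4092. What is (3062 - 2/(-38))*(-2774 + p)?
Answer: -187724240/19 ≈ -9.8802e+6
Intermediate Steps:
p = -1358/3 (p = 2 + (⅑)*(-4092) = 2 - 1364/3 = -1358/3 ≈ -452.67)
(3062 - 2/(-38))*(-2774 + p) = (3062 - 2/(-38))*(-2774 - 1358/3) = (3062 - 2*(-1/38))*(-9680/3) = (3062 + 1/19)*(-9680/3) = (58179/19)*(-9680/3) = -187724240/19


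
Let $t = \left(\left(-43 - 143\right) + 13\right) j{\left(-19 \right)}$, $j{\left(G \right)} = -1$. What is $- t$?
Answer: $-173$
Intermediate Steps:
$t = 173$ ($t = \left(\left(-43 - 143\right) + 13\right) \left(-1\right) = \left(-186 + 13\right) \left(-1\right) = \left(-173\right) \left(-1\right) = 173$)
$- t = \left(-1\right) 173 = -173$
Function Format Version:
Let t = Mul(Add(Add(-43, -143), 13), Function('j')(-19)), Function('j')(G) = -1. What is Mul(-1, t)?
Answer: -173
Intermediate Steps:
t = 173 (t = Mul(Add(Add(-43, -143), 13), -1) = Mul(Add(-186, 13), -1) = Mul(-173, -1) = 173)
Mul(-1, t) = Mul(-1, 173) = -173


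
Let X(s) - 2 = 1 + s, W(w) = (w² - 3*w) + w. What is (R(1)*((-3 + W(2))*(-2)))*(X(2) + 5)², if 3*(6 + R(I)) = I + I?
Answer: -3200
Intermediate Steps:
W(w) = w² - 2*w
R(I) = -6 + 2*I/3 (R(I) = -6 + (I + I)/3 = -6 + (2*I)/3 = -6 + 2*I/3)
X(s) = 3 + s (X(s) = 2 + (1 + s) = 3 + s)
(R(1)*((-3 + W(2))*(-2)))*(X(2) + 5)² = ((-6 + (⅔)*1)*((-3 + 2*(-2 + 2))*(-2)))*((3 + 2) + 5)² = ((-6 + ⅔)*((-3 + 2*0)*(-2)))*(5 + 5)² = -16*(-3 + 0)*(-2)/3*10² = -(-16)*(-2)*100 = -16/3*6*100 = -32*100 = -3200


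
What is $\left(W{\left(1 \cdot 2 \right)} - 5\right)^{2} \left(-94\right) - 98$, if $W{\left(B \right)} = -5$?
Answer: $-9498$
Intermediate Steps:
$\left(W{\left(1 \cdot 2 \right)} - 5\right)^{2} \left(-94\right) - 98 = \left(-5 - 5\right)^{2} \left(-94\right) - 98 = \left(-10\right)^{2} \left(-94\right) - 98 = 100 \left(-94\right) - 98 = -9400 - 98 = -9498$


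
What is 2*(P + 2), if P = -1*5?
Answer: -6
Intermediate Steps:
P = -5
2*(P + 2) = 2*(-5 + 2) = 2*(-3) = -6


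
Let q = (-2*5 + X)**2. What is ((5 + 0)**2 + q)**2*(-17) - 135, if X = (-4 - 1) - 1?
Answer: -1342472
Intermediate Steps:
X = -6 (X = -5 - 1 = -6)
q = 256 (q = (-2*5 - 6)**2 = (-10 - 6)**2 = (-16)**2 = 256)
((5 + 0)**2 + q)**2*(-17) - 135 = ((5 + 0)**2 + 256)**2*(-17) - 135 = (5**2 + 256)**2*(-17) - 135 = (25 + 256)**2*(-17) - 135 = 281**2*(-17) - 135 = 78961*(-17) - 135 = -1342337 - 135 = -1342472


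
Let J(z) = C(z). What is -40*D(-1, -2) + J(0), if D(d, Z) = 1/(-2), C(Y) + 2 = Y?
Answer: 18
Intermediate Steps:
C(Y) = -2 + Y
D(d, Z) = -½
J(z) = -2 + z
-40*D(-1, -2) + J(0) = -40*(-½) + (-2 + 0) = 20 - 2 = 18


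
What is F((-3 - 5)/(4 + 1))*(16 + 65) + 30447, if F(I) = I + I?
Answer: 150939/5 ≈ 30188.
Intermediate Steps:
F(I) = 2*I
F((-3 - 5)/(4 + 1))*(16 + 65) + 30447 = (2*((-3 - 5)/(4 + 1)))*(16 + 65) + 30447 = (2*(-8/5))*81 + 30447 = -16/5*81 + 30447 = -1296/5 + 30447 = 150939/5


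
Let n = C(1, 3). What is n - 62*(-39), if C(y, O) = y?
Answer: 2419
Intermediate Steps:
n = 1
n - 62*(-39) = 1 - 62*(-39) = 1 + 2418 = 2419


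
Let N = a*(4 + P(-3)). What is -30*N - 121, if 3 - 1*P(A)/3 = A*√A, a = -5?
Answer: 1829 + 1350*I*√3 ≈ 1829.0 + 2338.3*I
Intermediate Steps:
P(A) = 9 - 3*A^(3/2) (P(A) = 9 - 3*A*√A = 9 - 3*A^(3/2))
N = -65 - 45*I*√3 (N = -5*(4 + (9 - (-9)*I*√3)) = -5*(4 + (9 + 9*I*√3)) = -5*(13 + 9*I*√3) = -65 - 45*I*√3 ≈ -65.0 - 77.942*I)
-30*N - 121 = -30*(-65 - 45*I*√3) - 121 = (1950 + 1350*I*√3) - 121 = 1829 + 1350*I*√3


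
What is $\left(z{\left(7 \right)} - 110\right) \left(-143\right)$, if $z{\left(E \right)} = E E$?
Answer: $8723$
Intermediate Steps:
$z{\left(E \right)} = E^{2}$
$\left(z{\left(7 \right)} - 110\right) \left(-143\right) = \left(7^{2} - 110\right) \left(-143\right) = \left(49 - 110\right) \left(-143\right) = \left(-61\right) \left(-143\right) = 8723$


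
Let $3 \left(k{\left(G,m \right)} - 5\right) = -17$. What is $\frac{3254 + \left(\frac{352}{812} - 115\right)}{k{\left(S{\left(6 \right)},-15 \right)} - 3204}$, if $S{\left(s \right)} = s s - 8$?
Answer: $- \frac{1911915}{1951642} \approx -0.97964$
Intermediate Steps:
$S{\left(s \right)} = -8 + s^{2}$ ($S{\left(s \right)} = s^{2} - 8 = -8 + s^{2}$)
$k{\left(G,m \right)} = - \frac{2}{3}$ ($k{\left(G,m \right)} = 5 + \frac{1}{3} \left(-17\right) = 5 - \frac{17}{3} = - \frac{2}{3}$)
$\frac{3254 + \left(\frac{352}{812} - 115\right)}{k{\left(S{\left(6 \right)},-15 \right)} - 3204} = \frac{3254 + \left(\frac{352}{812} - 115\right)}{- \frac{2}{3} - 3204} = \frac{3254 + \left(352 \cdot \frac{1}{812} - 115\right)}{- \frac{9614}{3}} = \left(3254 + \left(\frac{88}{203} - 115\right)\right) \left(- \frac{3}{9614}\right) = \left(3254 - \frac{23257}{203}\right) \left(- \frac{3}{9614}\right) = \frac{637305}{203} \left(- \frac{3}{9614}\right) = - \frac{1911915}{1951642}$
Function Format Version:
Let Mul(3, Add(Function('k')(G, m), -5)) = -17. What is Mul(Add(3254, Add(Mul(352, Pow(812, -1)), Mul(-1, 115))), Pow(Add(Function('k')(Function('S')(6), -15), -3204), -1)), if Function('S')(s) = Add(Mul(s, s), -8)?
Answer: Rational(-1911915, 1951642) ≈ -0.97964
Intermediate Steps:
Function('S')(s) = Add(-8, Pow(s, 2)) (Function('S')(s) = Add(Pow(s, 2), -8) = Add(-8, Pow(s, 2)))
Function('k')(G, m) = Rational(-2, 3) (Function('k')(G, m) = Add(5, Mul(Rational(1, 3), -17)) = Add(5, Rational(-17, 3)) = Rational(-2, 3))
Mul(Add(3254, Add(Mul(352, Pow(812, -1)), Mul(-1, 115))), Pow(Add(Function('k')(Function('S')(6), -15), -3204), -1)) = Mul(Add(3254, Add(Mul(352, Pow(812, -1)), Mul(-1, 115))), Pow(Add(Rational(-2, 3), -3204), -1)) = Mul(Add(3254, Add(Mul(352, Rational(1, 812)), -115)), Pow(Rational(-9614, 3), -1)) = Mul(Add(3254, Add(Rational(88, 203), -115)), Rational(-3, 9614)) = Mul(Add(3254, Rational(-23257, 203)), Rational(-3, 9614)) = Mul(Rational(637305, 203), Rational(-3, 9614)) = Rational(-1911915, 1951642)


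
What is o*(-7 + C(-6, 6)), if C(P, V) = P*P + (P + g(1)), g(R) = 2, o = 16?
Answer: 400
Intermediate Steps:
C(P, V) = 2 + P + P² (C(P, V) = P*P + (P + 2) = P² + (2 + P) = 2 + P + P²)
o*(-7 + C(-6, 6)) = 16*(-7 + (2 - 6 + (-6)²)) = 16*(-7 + (2 - 6 + 36)) = 16*(-7 + 32) = 16*25 = 400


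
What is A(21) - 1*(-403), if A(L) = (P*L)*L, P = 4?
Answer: 2167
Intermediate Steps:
A(L) = 4*L**2 (A(L) = (4*L)*L = 4*L**2)
A(21) - 1*(-403) = 4*21**2 - 1*(-403) = 4*441 + 403 = 1764 + 403 = 2167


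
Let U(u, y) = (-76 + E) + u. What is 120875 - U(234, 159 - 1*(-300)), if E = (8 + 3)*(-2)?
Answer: 120739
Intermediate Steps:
E = -22 (E = 11*(-2) = -22)
U(u, y) = -98 + u (U(u, y) = (-76 - 22) + u = -98 + u)
120875 - U(234, 159 - 1*(-300)) = 120875 - (-98 + 234) = 120875 - 1*136 = 120875 - 136 = 120739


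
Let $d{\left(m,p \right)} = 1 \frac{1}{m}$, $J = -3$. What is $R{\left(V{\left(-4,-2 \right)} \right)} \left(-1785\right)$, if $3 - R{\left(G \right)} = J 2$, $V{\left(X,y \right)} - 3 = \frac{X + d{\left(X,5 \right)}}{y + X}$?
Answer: $-16065$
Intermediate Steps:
$d{\left(m,p \right)} = \frac{1}{m}$
$V{\left(X,y \right)} = 3 + \frac{X + \frac{1}{X}}{X + y}$ ($V{\left(X,y \right)} = 3 + \frac{X + \frac{1}{X}}{y + X} = 3 + \frac{X + \frac{1}{X}}{X + y}$)
$R{\left(G \right)} = 9$ ($R{\left(G \right)} = 3 - \left(-3\right) 2 = 3 - -6 = 3 + 6 = 9$)
$R{\left(V{\left(-4,-2 \right)} \right)} \left(-1785\right) = 9 \left(-1785\right) = -16065$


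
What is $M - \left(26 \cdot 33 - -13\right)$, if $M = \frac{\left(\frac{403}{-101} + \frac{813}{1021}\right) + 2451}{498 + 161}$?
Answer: $- \frac{58937899448}{67956739} \approx -867.29$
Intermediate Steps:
$M = \frac{252420221}{67956739}$ ($M = \frac{\left(403 \left(- \frac{1}{101}\right) + 813 \cdot \frac{1}{1021}\right) + 2451}{659} = \left(\left(- \frac{403}{101} + \frac{813}{1021}\right) + 2451\right) \frac{1}{659} = \left(- \frac{329350}{103121} + 2451\right) \frac{1}{659} = \frac{252420221}{103121} \cdot \frac{1}{659} = \frac{252420221}{67956739} \approx 3.7144$)
$M - \left(26 \cdot 33 - -13\right) = \frac{252420221}{67956739} - \left(26 \cdot 33 - -13\right) = \frac{252420221}{67956739} - \left(858 + \left(-3 + 16\right)\right) = \frac{252420221}{67956739} - \left(858 + 13\right) = \frac{252420221}{67956739} - 871 = - \frac{58937899448}{67956739}$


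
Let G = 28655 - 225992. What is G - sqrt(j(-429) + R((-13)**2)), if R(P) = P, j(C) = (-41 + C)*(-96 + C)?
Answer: -197337 - sqrt(246919) ≈ -1.9783e+5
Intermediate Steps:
j(C) = (-96 + C)*(-41 + C)
G = -197337
G - sqrt(j(-429) + R((-13)**2)) = -197337 - sqrt((3936 + (-429)**2 - 137*(-429)) + (-13)**2) = -197337 - sqrt((3936 + 184041 + 58773) + 169) = -197337 - sqrt(246750 + 169) = -197337 - sqrt(246919)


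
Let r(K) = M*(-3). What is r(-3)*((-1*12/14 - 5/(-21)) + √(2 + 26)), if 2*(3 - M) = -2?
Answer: 52/7 - 24*√7 ≈ -56.069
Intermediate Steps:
M = 4 (M = 3 - ½*(-2) = 3 + 1 = 4)
r(K) = -12 (r(K) = 4*(-3) = -12)
r(-3)*((-1*12/14 - 5/(-21)) + √(2 + 26)) = -12*((-1*12/14 - 5/(-21)) + √(2 + 26)) = -12*((-12*1/14 - 5*(-1/21)) + √28) = -12*((-6/7 + 5/21) + 2*√7) = -12*(-13/21 + 2*√7) = 52/7 - 24*√7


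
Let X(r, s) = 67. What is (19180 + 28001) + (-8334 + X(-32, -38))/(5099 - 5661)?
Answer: 26523989/562 ≈ 47196.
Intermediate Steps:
(19180 + 28001) + (-8334 + X(-32, -38))/(5099 - 5661) = (19180 + 28001) + (-8334 + 67)/(5099 - 5661) = 47181 - 8267/(-562) = 47181 - 8267*(-1/562) = 47181 + 8267/562 = 26523989/562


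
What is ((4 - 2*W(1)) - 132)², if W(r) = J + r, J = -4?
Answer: 14884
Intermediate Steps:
W(r) = -4 + r
((4 - 2*W(1)) - 132)² = ((4 - 2*(-4 + 1)) - 132)² = ((4 - 2*(-3)) - 132)² = ((4 + 6) - 132)² = (10 - 132)² = (-122)² = 14884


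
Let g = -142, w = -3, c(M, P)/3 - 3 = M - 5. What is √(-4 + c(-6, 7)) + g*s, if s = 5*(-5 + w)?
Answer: 5680 + 2*I*√7 ≈ 5680.0 + 5.2915*I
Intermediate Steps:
c(M, P) = -6 + 3*M (c(M, P) = 9 + 3*(M - 5) = 9 + 3*(-5 + M) = 9 + (-15 + 3*M) = -6 + 3*M)
s = -40 (s = 5*(-5 - 3) = 5*(-8) = -40)
√(-4 + c(-6, 7)) + g*s = √(-4 + (-6 + 3*(-6))) - 142*(-40) = √(-4 + (-6 - 18)) + 5680 = √(-4 - 24) + 5680 = √(-28) + 5680 = 2*I*√7 + 5680 = 5680 + 2*I*√7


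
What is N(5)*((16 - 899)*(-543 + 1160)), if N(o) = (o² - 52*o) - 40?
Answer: 149823025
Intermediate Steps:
N(o) = -40 + o² - 52*o
N(5)*((16 - 899)*(-543 + 1160)) = (-40 + 5² - 52*5)*((16 - 899)*(-543 + 1160)) = (-40 + 25 - 260)*(-883*617) = -275*(-544811) = 149823025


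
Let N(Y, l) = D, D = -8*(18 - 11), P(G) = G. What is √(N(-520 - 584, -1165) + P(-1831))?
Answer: I*√1887 ≈ 43.44*I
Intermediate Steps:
D = -56 (D = -8*7 = -56)
N(Y, l) = -56
√(N(-520 - 584, -1165) + P(-1831)) = √(-56 - 1831) = √(-1887) = I*√1887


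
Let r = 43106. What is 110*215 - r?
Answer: -19456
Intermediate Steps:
110*215 - r = 110*215 - 1*43106 = 23650 - 43106 = -19456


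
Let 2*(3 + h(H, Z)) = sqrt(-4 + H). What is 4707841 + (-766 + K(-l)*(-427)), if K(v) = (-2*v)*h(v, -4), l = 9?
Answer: 4730133 - 3843*I*sqrt(13) ≈ 4.7301e+6 - 13856.0*I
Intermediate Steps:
h(H, Z) = -3 + sqrt(-4 + H)/2
K(v) = -2*v*(-3 + sqrt(-4 + v)/2) (K(v) = (-2*v)*(-3 + sqrt(-4 + v)/2) = -2*v*(-3 + sqrt(-4 + v)/2))
4707841 + (-766 + K(-l)*(-427)) = 4707841 + (-766 + ((-1*9)*(6 - sqrt(-4 - 1*9)))*(-427)) = 4707841 + (-766 - 9*(6 - sqrt(-4 - 9))*(-427)) = 4707841 + (-766 - 9*(6 - sqrt(-13))*(-427)) = 4707841 + (-766 - 9*(6 - I*sqrt(13))*(-427)) = 4707841 + (-766 + (-54 + 9*I*sqrt(13))*(-427)) = 4707841 + (-766 + (23058 - 3843*I*sqrt(13))) = 4707841 + (22292 - 3843*I*sqrt(13)) = 4730133 - 3843*I*sqrt(13)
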